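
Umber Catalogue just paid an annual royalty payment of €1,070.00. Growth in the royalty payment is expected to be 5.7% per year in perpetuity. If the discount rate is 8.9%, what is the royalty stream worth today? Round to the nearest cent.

€35343.44

D₁ = D₀ × (1 + g) = €1,070.00 × 1.057 = €1,130.9900
Growing perpetuity: P = D₁ / (r − g) = €1,130.9900 / (0.089 − 0.057) = €35,343.44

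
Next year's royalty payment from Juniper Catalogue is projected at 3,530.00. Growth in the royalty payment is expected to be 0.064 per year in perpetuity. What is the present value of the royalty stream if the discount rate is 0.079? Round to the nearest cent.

235333.33

Growing perpetuity: P = D₁ / (r − g) = 3,530.0000 / (0.079 − 0.064) = 235,333.33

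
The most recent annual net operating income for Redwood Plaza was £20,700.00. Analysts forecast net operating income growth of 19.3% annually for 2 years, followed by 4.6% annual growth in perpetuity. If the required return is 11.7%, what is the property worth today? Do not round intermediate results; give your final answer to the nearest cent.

D_1 = 24695.10000
D_2 = 29461.25430
Terminal value at year 2: TV = D_2×(1+g_2)/(r−g_2) = 30816.47200/0.071 = 434034.81687
P_0 = D_1/(1+r)^1 + D_2/(1+r)^2 + TV/(1+r)^2
    = 22108.41540 + 23612.65852 + 347870.99740 = 393592.07132

£393592.07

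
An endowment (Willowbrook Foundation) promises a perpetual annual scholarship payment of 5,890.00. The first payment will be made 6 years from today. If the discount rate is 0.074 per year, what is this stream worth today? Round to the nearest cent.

55700.89

Value at end of year 5: C / r = 5,890.00 / 0.074 = 79,594.5946
Discount to today: PV = 79,594.5946 / (1 + 0.074)^5 = 79,594.5946 / 1.428964 = 55,700.89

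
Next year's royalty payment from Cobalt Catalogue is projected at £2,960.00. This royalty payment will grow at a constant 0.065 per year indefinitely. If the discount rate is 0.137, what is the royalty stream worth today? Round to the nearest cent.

Growing perpetuity: P = D₁ / (r − g) = £2,960.0000 / (0.137 − 0.065) = £41,111.11

£41111.11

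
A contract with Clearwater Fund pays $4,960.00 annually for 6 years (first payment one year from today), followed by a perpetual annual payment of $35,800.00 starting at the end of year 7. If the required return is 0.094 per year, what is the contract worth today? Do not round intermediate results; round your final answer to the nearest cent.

$244139.80

PV of 6-year annuity: $4,960.00 × [1 − (1+0.094)^−6] / 0.094 = 21987.28450
Perpetuity value at year 6: $35,800.00 / 0.094 = 380851.06383
PV of perpetuity: 380851.06383 / (1+0.094)^6 = 222152.51847
Total PV = 21987.28450 + 222152.51847 = 244139.80297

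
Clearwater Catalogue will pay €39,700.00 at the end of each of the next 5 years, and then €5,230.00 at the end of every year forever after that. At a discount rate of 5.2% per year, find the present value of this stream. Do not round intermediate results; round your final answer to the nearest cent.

PV of 5-year annuity: €39,700.00 × [1 − (1+0.052)^−5] / 0.052 = 170934.10300
Perpetuity value at year 5: €5,230.00 / 0.052 = 100576.92308
PV of perpetuity: 100576.92308 / (1+0.052)^5 = 78058.40019
Total PV = 170934.10300 + 78058.40019 = 248992.50319

€248992.50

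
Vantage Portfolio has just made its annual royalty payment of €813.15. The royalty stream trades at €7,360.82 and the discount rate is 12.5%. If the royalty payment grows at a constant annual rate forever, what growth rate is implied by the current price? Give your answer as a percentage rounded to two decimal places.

P = D₀(1+g)/(r−g) ⇒ P(r−g) = D₀(1+g) ⇒ g(P+D₀) = P·r − D₀
g = (P·r − D₀)/(P + D₀) = (€7,360.82×0.125 − €813.15) / (€7,360.82 + €813.15) = 0.013085

1.31%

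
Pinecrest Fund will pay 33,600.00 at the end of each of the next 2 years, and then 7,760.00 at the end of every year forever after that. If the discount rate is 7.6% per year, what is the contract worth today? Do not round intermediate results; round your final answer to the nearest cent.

PV of 2-year annuity: 33,600.00 × [1 − (1+0.076)^−2] / 0.076 = 60247.92361
Perpetuity value at year 2: 7,760.00 / 0.076 = 102105.26316
PV of perpetuity: 102105.26316 / (1+0.076)^2 = 88190.86175
Total PV = 60247.92361 + 88190.86175 = 148438.78536

148438.79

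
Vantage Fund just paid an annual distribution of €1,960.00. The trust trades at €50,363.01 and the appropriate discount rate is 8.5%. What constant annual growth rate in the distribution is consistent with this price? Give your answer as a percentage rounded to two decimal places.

4.44%

P = D₀(1+g)/(r−g) ⇒ P(r−g) = D₀(1+g) ⇒ g(P+D₀) = P·r − D₀
g = (P·r − D₀)/(P + D₀) = (€50,363.01×0.085 − €1,960.00) / (€50,363.01 + €1,960.00) = 0.044356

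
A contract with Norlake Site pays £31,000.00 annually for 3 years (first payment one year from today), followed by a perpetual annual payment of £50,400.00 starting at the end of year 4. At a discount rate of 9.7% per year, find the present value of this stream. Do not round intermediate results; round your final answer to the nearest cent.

£471086.75

PV of 3-year annuity: £31,000.00 × [1 − (1+0.097)^−3] / 0.097 = 77501.40466
Perpetuity value at year 3: £50,400.00 / 0.097 = 519587.62887
PV of perpetuity: 519587.62887 / (1+0.097)^3 = 393585.34517
Total PV = 77501.40466 + 393585.34517 = 471086.74982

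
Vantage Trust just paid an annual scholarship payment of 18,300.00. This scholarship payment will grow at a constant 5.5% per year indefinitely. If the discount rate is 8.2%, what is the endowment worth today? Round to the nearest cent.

D₁ = D₀ × (1 + g) = 18,300.00 × 1.055 = 19,306.5000
Growing perpetuity: P = D₁ / (r − g) = 19,306.5000 / (0.082 − 0.055) = 715,055.56

715055.56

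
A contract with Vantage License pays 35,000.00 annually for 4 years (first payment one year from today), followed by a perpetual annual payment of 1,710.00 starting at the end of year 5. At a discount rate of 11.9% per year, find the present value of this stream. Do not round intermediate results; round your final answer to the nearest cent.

PV of 4-year annuity: 35,000.00 × [1 − (1+0.119)^−4] / 0.119 = 106531.51141
Perpetuity value at year 4: 1,710.00 / 0.119 = 14369.74790
PV of perpetuity: 14369.74790 / (1+0.119)^4 = 9164.92263
Total PV = 106531.51141 + 9164.92263 = 115696.43404

115696.43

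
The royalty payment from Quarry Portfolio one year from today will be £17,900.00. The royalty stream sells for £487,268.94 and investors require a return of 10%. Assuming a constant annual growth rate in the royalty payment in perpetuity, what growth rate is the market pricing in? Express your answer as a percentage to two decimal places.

6.33%

P = D₁/(r−g) ⇒ g = r − D₁/P = 0.1 − £17,900.00/£487,268.94 = 0.063265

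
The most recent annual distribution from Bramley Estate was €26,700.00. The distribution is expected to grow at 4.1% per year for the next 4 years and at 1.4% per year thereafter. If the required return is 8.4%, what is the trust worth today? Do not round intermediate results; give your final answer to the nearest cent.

€425575.90

D_1 = 27794.70000
D_2 = 28934.28270
D_3 = 30120.58829
D_4 = 31355.53241
Terminal value at year 4: TV = D_4×(1+g_2)/(r−g_2) = 31794.50986/0.07 = 454207.28378
P_0 = D_1/(1+r)^1 + D_2/(1+r)^2 + D_3/(1+r)^3 + D_4/(1+r)^4 + TV/(1+r)^4
    = 25640.86716 + 24623.74789 + 23646.97560 + 22708.94982 + 328955.35878 = 425575.89925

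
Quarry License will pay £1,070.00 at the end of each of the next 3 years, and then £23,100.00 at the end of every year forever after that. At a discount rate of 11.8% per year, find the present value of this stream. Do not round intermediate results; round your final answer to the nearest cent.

PV of 3-year annuity: £1,070.00 × [1 − (1+0.118)^−3] / 0.118 = 2578.81774
Perpetuity value at year 3: £23,100.00 / 0.118 = 195762.71186
PV of perpetuity: 195762.71186 / (1+0.118)^3 = 140089.16992
Total PV = 2578.81774 + 140089.16992 = 142667.98766

£142667.99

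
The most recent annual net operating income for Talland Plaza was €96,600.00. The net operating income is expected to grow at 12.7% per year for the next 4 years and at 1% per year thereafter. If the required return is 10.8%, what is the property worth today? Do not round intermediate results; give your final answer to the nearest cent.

€1468887.88

D_1 = 108868.20000
D_2 = 122694.46140
D_3 = 138276.65800
D_4 = 155837.79356
Terminal value at year 4: TV = D_4×(1+g_2)/(r−g_2) = 157396.17150/0.098 = 1606083.38264
P_0 = D_1/(1+r)^1 + D_2/(1+r)^2 + D_3/(1+r)^3 + D_4/(1+r)^4 + TV/(1+r)^4
    = 98256.49819 + 99941.40204 + 101655.19865 + 103398.38346 + 1065636.40101 = 1468887.88337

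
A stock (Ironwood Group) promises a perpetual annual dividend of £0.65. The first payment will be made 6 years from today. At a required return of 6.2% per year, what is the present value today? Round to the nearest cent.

£7.76

Value at end of year 5: C / r = £0.65 / 0.062 = £10.4839
Discount to today: PV = £10.4839 / (1 + 0.062)^5 = £10.4839 / 1.350898 = £7.76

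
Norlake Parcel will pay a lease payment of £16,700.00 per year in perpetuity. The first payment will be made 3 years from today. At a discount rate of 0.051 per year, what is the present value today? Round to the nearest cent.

Value at end of year 2: C / r = £16,700.00 / 0.051 = £327,450.9804
Discount to today: PV = £327,450.9804 / (1 + 0.051)^2 = £327,450.9804 / 1.104601 = £296,442.77

£296442.77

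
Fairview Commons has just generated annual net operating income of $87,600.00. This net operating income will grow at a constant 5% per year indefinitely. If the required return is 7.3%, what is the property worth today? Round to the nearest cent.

$3999130.43

D₁ = D₀ × (1 + g) = $87,600.00 × 1.05 = $91,980.0000
Growing perpetuity: P = D₁ / (r − g) = $91,980.0000 / (0.073 − 0.05) = $3,999,130.43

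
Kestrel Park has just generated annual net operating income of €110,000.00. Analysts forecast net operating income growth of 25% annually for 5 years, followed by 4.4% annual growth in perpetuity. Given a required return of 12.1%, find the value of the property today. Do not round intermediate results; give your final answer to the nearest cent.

€3342773.38

D_1 = 137500.00000
D_2 = 171875.00000
D_3 = 214843.75000
D_4 = 268554.68750
D_5 = 335693.35938
Terminal value at year 5: TV = D_5×(1+g_2)/(r−g_2) = 350463.86719/0.077 = 4551478.79464
P_0 = D_1/(1+r)^1 + D_2/(1+r)^2 + D_3/(1+r)^3 + D_4/(1+r)^4 + D_5/(1+r)^5 + TV/(1+r)^5
    = 122658.34077 + 136773.35054 + 152512.65672 + 170063.17653 + 189633.33690 + 2571132.51593 = 3342773.37740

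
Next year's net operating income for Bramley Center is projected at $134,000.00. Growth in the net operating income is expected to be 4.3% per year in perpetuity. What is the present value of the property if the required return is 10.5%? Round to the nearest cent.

$2161290.32

Growing perpetuity: P = D₁ / (r − g) = $134,000.0000 / (0.105 − 0.043) = $2,161,290.32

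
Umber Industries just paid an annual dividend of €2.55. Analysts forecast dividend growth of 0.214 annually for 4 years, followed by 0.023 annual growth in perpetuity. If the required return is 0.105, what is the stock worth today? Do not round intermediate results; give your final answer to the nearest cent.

€59.32

D_1 = 3.09570
D_2 = 3.75818
D_3 = 4.56243
D_4 = 5.53879
Terminal value at year 4: TV = D_4×(1+g_2)/(r−g_2) = 5.66618/0.082 = 69.09979
P_0 = D_1/(1+r)^1 + D_2/(1+r)^2 + D_3/(1+r)^3 + D_4/(1+r)^4 + TV/(1+r)^4
    = 2.80154 + 3.07789 + 3.38150 + 3.71506 + 46.34764 = 59.32362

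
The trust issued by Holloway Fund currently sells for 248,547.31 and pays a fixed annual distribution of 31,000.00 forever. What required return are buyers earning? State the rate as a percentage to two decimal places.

12.47%

P = C/r ⇒ r = C/P = 31,000.00/248,547.31 = 0.124725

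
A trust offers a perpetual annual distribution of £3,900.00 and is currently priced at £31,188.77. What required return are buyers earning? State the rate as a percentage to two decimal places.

12.50%

P = C/r ⇒ r = C/P = £3,900.00/£31,188.77 = 0.125045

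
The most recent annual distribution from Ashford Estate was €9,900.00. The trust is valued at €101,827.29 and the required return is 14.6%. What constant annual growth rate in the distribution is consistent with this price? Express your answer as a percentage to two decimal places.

4.45%

P = D₀(1+g)/(r−g) ⇒ P(r−g) = D₀(1+g) ⇒ g(P+D₀) = P·r − D₀
g = (P·r − D₀)/(P + D₀) = (€101,827.29×0.146 − €9,900.00) / (€101,827.29 + €9,900.00) = 0.044455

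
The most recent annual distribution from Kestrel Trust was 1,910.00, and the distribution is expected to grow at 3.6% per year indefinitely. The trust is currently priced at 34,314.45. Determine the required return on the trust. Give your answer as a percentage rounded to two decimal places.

9.37%

D₁ = 1,910.00 × 1.036 = 1,978.7600
P = D₁/(r − g) ⇒ r = D₁/P + g = 1,978.7600/34,314.45 + 0.036 = 0.057666 + 0.036 = 0.093666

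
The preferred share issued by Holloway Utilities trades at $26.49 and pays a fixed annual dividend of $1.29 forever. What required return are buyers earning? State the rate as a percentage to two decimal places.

P = C/r ⇒ r = C/P = $1.29/$26.49 = 0.048698

4.87%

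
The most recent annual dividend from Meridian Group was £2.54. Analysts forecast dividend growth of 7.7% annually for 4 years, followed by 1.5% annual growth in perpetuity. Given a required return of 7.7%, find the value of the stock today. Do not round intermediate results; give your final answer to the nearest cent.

D_1 = 2.73558
D_2 = 2.94622
D_3 = 3.17308
D_4 = 3.41741
Terminal value at year 4: TV = D_4×(1+g_2)/(r−g_2) = 3.46867/0.062 = 55.94624
P_0 = D_1/(1+r)^1 + D_2/(1+r)^2 + D_3/(1+r)^3 + D_4/(1+r)^4 + TV/(1+r)^4
    = 2.54000 + 2.54000 + 2.54000 + 2.54000 + 41.58226 = 51.74226

£51.74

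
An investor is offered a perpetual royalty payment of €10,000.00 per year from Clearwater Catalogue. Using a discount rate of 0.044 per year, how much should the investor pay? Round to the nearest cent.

Level perpetuity: PV = C / r = €10,000.00 / 0.044 = €227,272.73

€227272.73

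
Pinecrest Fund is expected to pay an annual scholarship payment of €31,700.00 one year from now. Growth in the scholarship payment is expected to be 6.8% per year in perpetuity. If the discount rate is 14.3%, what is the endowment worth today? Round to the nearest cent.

€422666.67

Growing perpetuity: P = D₁ / (r − g) = €31,700.0000 / (0.143 − 0.068) = €422,666.67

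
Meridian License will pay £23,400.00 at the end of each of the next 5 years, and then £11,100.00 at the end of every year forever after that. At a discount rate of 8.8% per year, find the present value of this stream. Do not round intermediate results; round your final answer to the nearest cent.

PV of 5-year annuity: £23,400.00 × [1 − (1+0.088)^−5] / 0.088 = 91492.13261
Perpetuity value at year 5: £11,100.00 / 0.088 = 126136.36364
PV of perpetuity: 126136.36364 / (1+0.088)^5 = 82736.24945
Total PV = 91492.13261 + 82736.24945 = 174228.38206

£174228.38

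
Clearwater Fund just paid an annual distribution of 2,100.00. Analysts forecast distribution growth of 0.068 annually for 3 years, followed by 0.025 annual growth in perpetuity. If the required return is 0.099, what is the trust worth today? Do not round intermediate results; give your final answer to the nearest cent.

D_1 = 2242.80000
D_2 = 2395.31040
D_3 = 2558.19151
Terminal value at year 3: TV = D_3×(1+g_2)/(r−g_2) = 2622.14629/0.074 = 35434.40939
P_0 = D_1/(1+r)^1 + D_2/(1+r)^2 + D_3/(1+r)^3 + TV/(1+r)^3
    = 2040.76433 + 1983.19955 + 1927.25853 + 26695.13498 = 32646.35739

32646.36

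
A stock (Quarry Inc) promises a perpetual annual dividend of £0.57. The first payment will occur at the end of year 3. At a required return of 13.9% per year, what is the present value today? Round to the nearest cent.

Value at end of year 2: C / r = £0.57 / 0.139 = £4.1007
Discount to today: PV = £4.1007 / (1 + 0.139)^2 = £4.1007 / 1.297321 = £3.16

£3.16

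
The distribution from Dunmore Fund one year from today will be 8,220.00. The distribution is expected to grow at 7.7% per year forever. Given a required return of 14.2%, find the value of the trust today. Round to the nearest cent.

Growing perpetuity: P = D₁ / (r − g) = 8,220.0000 / (0.142 − 0.077) = 126,461.54

126461.54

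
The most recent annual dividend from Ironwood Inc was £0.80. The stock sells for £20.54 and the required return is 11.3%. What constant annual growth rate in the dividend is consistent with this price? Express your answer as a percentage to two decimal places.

7.13%

P = D₀(1+g)/(r−g) ⇒ P(r−g) = D₀(1+g) ⇒ g(P+D₀) = P·r − D₀
g = (P·r − D₀)/(P + D₀) = (£20.54×0.113 − £0.80) / (£20.54 + £0.80) = 0.071276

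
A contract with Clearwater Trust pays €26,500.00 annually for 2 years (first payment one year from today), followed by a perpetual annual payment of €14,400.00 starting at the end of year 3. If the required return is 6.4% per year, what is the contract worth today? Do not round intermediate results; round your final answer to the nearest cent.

PV of 2-year annuity: €26,500.00 × [1 − (1+0.064)^−2] / 0.064 = 48313.92391
Perpetuity value at year 2: €14,400.00 / 0.064 = 225000.00000
PV of perpetuity: 225000.00000 / (1+0.064)^2 = 198746.39607
Total PV = 48313.92391 + 198746.39607 = 247060.31997

€247060.32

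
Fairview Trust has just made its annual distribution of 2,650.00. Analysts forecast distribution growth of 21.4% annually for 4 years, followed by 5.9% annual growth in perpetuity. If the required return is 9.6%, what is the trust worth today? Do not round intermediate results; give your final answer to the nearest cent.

127952.60

D_1 = 3217.10000
D_2 = 3905.55940
D_3 = 4741.34911
D_4 = 5755.99782
Terminal value at year 4: TV = D_4×(1+g_2)/(r−g_2) = 6095.60169/0.037 = 164745.99170
P_0 = D_1/(1+r)^1 + D_2/(1+r)^2 + D_3/(1+r)^3 + D_4/(1+r)^4 + TV/(1+r)^4
    = 2935.31022 + 3251.33814 + 3601.39097 + 3989.13197 + 114175.42591 = 127952.59722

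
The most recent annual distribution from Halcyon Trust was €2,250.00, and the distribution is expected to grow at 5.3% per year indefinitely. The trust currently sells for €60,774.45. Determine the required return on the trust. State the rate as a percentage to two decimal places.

9.20%

D₁ = €2,250.00 × 1.053 = €2,369.2500
P = D₁/(r − g) ⇒ r = D₁/P + g = €2,369.2500/€60,774.45 + 0.053 = 0.038984 + 0.053 = 0.091984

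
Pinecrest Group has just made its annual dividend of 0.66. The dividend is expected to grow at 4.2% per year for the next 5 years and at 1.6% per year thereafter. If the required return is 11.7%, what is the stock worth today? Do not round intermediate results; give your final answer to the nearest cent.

D_1 = 0.68772
D_2 = 0.71660
D_3 = 0.74670
D_4 = 0.77806
D_5 = 0.81074
Terminal value at year 5: TV = D_5×(1+g_2)/(r−g_2) = 0.82371/0.101 = 8.15558
P_0 = D_1/(1+r)^1 + D_2/(1+r)^2 + D_3/(1+r)^3 + D_4/(1+r)^4 + D_5/(1+r)^5 + TV/(1+r)^5
    = 0.61568 + 0.57435 + 0.53578 + 0.49981 + 0.46625 + 4.69017 = 7.38204

7.38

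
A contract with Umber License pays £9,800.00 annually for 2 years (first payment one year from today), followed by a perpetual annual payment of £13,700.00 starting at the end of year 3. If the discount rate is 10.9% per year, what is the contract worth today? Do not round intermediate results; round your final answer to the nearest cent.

PV of 2-year annuity: £9,800.00 × [1 − (1+0.109)^−2] / 0.109 = 16805.04049
Perpetuity value at year 2: £13,700.00 / 0.109 = 125688.07339
PV of perpetuity: 125688.07339 / (1+0.109)^2 = 102195.31271
Total PV = 16805.04049 + 102195.31271 = 119000.35320

£119000.35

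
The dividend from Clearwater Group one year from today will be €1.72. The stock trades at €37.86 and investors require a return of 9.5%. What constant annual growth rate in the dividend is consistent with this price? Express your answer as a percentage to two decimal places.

P = D₁/(r−g) ⇒ g = r − D₁/P = 0.095 − €1.72/€37.86 = 0.049569

4.96%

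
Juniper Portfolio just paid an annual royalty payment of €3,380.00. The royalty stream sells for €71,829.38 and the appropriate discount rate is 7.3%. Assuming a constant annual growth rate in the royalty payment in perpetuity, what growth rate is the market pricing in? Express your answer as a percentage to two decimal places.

P = D₀(1+g)/(r−g) ⇒ P(r−g) = D₀(1+g) ⇒ g(P+D₀) = P·r − D₀
g = (P·r − D₀)/(P + D₀) = (€71,829.38×0.073 − €3,380.00) / (€71,829.38 + €3,380.00) = 0.024778

2.48%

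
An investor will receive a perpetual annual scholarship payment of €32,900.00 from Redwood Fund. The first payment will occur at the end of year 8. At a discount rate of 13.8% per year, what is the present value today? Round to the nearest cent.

€96454.16

Value at end of year 7: C / r = €32,900.00 / 0.138 = €238,405.7971
Discount to today: PV = €238,405.7971 / (1 + 0.138)^7 = €238,405.7971 / 2.471700 = €96,454.16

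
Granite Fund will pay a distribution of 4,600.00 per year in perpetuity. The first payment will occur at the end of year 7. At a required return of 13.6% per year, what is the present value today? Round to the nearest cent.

15737.98

Value at end of year 6: C / r = 4,600.00 / 0.136 = 33,823.5294
Discount to today: PV = 33,823.5294 / (1 + 0.136)^6 = 33,823.5294 / 2.149166 = 15,737.98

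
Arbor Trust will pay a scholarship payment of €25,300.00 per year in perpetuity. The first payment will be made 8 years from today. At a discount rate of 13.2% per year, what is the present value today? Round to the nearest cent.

Value at end of year 7: C / r = €25,300.00 / 0.132 = €191,666.6667
Discount to today: PV = €191,666.6667 / (1 + 0.132)^7 = €191,666.6667 / 2.381908 = €80,467.70

€80467.70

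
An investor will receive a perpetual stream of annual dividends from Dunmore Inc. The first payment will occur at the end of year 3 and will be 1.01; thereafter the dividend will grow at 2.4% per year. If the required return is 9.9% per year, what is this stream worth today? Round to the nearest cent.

Value at end of year 2: C₁ / (r − g) = 1.01 / (0.099 − 0.024) = 13.4667
Discount to today: PV = 13.4667 / (1 + 0.099)^2 = 13.4667 / 1.207801 = 11.15

11.15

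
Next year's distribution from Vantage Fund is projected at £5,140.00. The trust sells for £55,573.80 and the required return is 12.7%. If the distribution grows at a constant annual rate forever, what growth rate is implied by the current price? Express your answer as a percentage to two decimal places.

3.45%

P = D₁/(r−g) ⇒ g = r − D₁/P = 0.127 − £5,140.00/£55,573.80 = 0.034510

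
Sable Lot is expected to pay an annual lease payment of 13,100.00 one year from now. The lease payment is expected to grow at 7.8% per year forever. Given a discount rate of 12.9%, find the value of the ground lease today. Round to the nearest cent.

Growing perpetuity: P = D₁ / (r − g) = 13,100.0000 / (0.129 − 0.078) = 256,862.75

256862.75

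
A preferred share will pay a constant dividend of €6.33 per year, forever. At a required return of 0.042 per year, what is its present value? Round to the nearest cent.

Level perpetuity: PV = C / r = €6.33 / 0.042 = €150.71

€150.71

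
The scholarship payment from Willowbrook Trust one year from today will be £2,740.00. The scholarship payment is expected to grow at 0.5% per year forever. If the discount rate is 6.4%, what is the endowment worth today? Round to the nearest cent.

£46440.68

Growing perpetuity: P = D₁ / (r − g) = £2,740.0000 / (0.064 − 0.005) = £46,440.68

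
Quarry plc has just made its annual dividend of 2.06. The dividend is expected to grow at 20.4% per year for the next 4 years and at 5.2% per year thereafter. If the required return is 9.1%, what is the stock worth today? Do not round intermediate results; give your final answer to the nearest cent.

93.02

D_1 = 2.48024
D_2 = 2.98621
D_3 = 3.59540
D_4 = 4.32886
Terminal value at year 4: TV = D_4×(1+g_2)/(r−g_2) = 4.55396/0.039 = 116.76812
P_0 = D_1/(1+r)^1 + D_2/(1+r)^2 + D_3/(1+r)^3 + D_4/(1+r)^4 + TV/(1+r)^4
    = 2.27336 + 2.50883 + 2.76868 + 3.05544 + 82.41861 = 93.02492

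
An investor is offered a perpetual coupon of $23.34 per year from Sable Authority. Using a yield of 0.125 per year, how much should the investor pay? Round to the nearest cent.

Level perpetuity: PV = C / r = $23.34 / 0.125 = $186.72

$186.72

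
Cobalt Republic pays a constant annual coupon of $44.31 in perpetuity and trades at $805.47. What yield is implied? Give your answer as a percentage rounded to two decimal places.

5.50%

P = C/r ⇒ r = C/P = $44.31/$805.47 = 0.055011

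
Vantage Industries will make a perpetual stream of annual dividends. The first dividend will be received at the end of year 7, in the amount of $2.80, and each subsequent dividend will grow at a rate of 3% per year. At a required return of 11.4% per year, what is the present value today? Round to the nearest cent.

$17.44

Value at end of year 6: C₁ / (r − g) = $2.80 / (0.114 − 0.03) = $33.3333
Discount to today: PV = $33.3333 / (1 + 0.114)^6 = $33.3333 / 1.911222 = $17.44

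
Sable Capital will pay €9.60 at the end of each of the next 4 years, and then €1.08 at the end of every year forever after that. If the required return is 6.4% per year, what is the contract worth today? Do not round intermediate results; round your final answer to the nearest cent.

€46.13

PV of 4-year annuity: €9.60 × [1 − (1+0.064)^−4] / 0.064 = 32.96258
Perpetuity value at year 4: €1.08 / 0.064 = 16.87500
PV of perpetuity: 16.87500 / (1+0.064)^4 = 13.16671
Total PV = 32.96258 + 13.16671 = 46.12929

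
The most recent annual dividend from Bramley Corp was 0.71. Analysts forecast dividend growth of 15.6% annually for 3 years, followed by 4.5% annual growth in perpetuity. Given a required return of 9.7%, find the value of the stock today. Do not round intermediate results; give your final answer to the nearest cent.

D_1 = 0.82076
D_2 = 0.94880
D_3 = 1.09681
Terminal value at year 3: TV = D_3×(1+g_2)/(r−g_2) = 1.14617/0.052 = 22.04169
P_0 = D_1/(1+r)^1 + D_2/(1+r)^2 + D_3/(1+r)^3 + TV/(1+r)^3
    = 0.74819 + 0.78843 + 0.83083 + 16.69648 = 19.06392

19.06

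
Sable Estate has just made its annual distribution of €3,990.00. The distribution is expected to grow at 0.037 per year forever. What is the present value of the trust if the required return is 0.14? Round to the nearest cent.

D₁ = D₀ × (1 + g) = €3,990.00 × 1.037 = €4,137.6300
Growing perpetuity: P = D₁ / (r − g) = €4,137.6300 / (0.14 − 0.037) = €40,171.17

€40171.17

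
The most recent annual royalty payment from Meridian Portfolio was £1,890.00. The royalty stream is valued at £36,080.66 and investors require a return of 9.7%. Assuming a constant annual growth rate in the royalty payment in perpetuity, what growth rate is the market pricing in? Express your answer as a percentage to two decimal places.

P = D₀(1+g)/(r−g) ⇒ P(r−g) = D₀(1+g) ⇒ g(P+D₀) = P·r − D₀
g = (P·r − D₀)/(P + D₀) = (£36,080.66×0.097 − £1,890.00) / (£36,080.66 + £1,890.00) = 0.042397

4.24%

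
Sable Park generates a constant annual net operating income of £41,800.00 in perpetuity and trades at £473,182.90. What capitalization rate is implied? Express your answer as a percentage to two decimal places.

8.83%

P = C/r ⇒ r = C/P = £41,800.00/£473,182.90 = 0.088338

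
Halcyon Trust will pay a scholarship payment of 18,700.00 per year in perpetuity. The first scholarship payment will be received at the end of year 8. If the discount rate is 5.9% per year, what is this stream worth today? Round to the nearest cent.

Value at end of year 7: C / r = 18,700.00 / 0.059 = 316,949.1525
Discount to today: PV = 316,949.1525 / (1 + 0.059)^7 = 316,949.1525 / 1.493729 = 212,186.56

212186.56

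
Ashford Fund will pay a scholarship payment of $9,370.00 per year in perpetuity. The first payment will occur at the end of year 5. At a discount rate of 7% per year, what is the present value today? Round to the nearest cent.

$102118.97

Value at end of year 4: C / r = $9,370.00 / 0.07 = $133,857.1429
Discount to today: PV = $133,857.1429 / (1 + 0.07)^4 = $133,857.1429 / 1.310796 = $102,118.97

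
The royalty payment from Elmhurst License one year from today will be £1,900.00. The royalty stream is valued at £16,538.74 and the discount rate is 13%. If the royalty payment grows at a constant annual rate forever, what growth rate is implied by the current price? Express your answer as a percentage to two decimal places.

1.51%

P = D₁/(r−g) ⇒ g = r − D₁/P = 0.13 − £1,900.00/£16,538.74 = 0.015118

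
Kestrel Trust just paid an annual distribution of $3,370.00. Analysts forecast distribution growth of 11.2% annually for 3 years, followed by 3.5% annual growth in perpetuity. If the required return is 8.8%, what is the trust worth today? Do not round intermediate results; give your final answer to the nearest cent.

$80824.88

D_1 = 3747.44000
D_2 = 4167.15328
D_3 = 4633.87445
Terminal value at year 3: TV = D_3×(1+g_2)/(r−g_2) = 4796.06005/0.053 = 90491.69911
P_0 = D_1/(1+r)^1 + D_2/(1+r)^2 + D_3/(1+r)^3 + TV/(1+r)^3
    = 3444.33824 + 3520.31628 + 3597.97032 + 70262.25059 = 80824.87543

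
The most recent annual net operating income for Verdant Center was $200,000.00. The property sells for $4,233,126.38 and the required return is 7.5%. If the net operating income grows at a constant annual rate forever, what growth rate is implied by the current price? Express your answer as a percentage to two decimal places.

2.65%

P = D₀(1+g)/(r−g) ⇒ P(r−g) = D₀(1+g) ⇒ g(P+D₀) = P·r − D₀
g = (P·r − D₀)/(P + D₀) = ($4,233,126.38×0.075 − $200,000.00) / ($4,233,126.38 + $200,000.00) = 0.026501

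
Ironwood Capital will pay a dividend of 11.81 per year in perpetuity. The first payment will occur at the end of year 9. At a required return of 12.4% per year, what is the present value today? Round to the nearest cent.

37.39

Value at end of year 8: C / r = 11.81 / 0.124 = 95.2419
Discount to today: PV = 95.2419 / (1 + 0.124)^8 = 95.2419 / 2.547596 = 37.39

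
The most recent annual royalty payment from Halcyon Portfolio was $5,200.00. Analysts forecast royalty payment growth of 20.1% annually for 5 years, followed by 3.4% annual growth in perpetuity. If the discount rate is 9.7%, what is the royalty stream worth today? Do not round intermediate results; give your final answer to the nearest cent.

$168633.30

D_1 = 6245.20000
D_2 = 7500.48520
D_3 = 9008.08273
D_4 = 10818.70735
D_5 = 12993.26753
Terminal value at year 5: TV = D_5×(1+g_2)/(r−g_2) = 13435.03863/0.063 = 213254.58138
P_0 = D_1/(1+r)^1 + D_2/(1+r)^2 + D_3/(1+r)^3 + D_4/(1+r)^4 + D_5/(1+r)^5 + TV/(1+r)^5
    = 5692.98086 + 6232.69828 + 6823.58307 + 7470.48612 + 8178.71816 + 134234.83462 = 168633.30111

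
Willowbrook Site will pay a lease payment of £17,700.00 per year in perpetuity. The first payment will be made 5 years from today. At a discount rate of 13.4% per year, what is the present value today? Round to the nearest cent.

Value at end of year 4: C / r = £17,700.00 / 0.134 = £132,089.5522
Discount to today: PV = £132,089.5522 / (1 + 0.134)^4 = £132,089.5522 / 1.653683 = £79,875.99

£79875.99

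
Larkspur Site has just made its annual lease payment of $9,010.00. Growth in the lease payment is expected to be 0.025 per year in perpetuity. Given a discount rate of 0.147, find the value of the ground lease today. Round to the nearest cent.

D₁ = D₀ × (1 + g) = $9,010.00 × 1.025 = $9,235.2500
Growing perpetuity: P = D₁ / (r − g) = $9,235.2500 / (0.147 − 0.025) = $75,698.77

$75698.77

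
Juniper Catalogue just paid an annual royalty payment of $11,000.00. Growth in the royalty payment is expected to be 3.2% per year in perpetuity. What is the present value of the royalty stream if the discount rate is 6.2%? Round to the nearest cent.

$378400.00

D₁ = D₀ × (1 + g) = $11,000.00 × 1.032 = $11,352.0000
Growing perpetuity: P = D₁ / (r − g) = $11,352.0000 / (0.062 − 0.032) = $378,400.00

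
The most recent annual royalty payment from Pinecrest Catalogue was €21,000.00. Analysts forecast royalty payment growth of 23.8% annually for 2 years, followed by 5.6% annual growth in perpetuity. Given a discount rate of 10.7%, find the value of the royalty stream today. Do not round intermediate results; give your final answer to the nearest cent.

D_1 = 25998.00000
D_2 = 32185.52400
Terminal value at year 2: TV = D_2×(1+g_2)/(r−g_2) = 33987.91334/0.051 = 666429.67341
P_0 = D_1/(1+r)^1 + D_2/(1+r)^2 + TV/(1+r)^2
    = 23485.09485 + 26264.27048 + 543824.89472 = 593574.26006

€593574.26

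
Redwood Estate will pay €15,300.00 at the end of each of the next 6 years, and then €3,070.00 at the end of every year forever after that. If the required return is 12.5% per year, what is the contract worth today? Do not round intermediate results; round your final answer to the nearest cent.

PV of 6-year annuity: €15,300.00 × [1 − (1+0.125)^−6] / 0.125 = 62023.72945
Perpetuity value at year 6: €3,070.00 / 0.125 = 24560.00000
PV of perpetuity: 24560.00000 / (1+0.125)^6 = 12114.71573
Total PV = 62023.72945 + 12114.71573 = 74138.44517

€74138.45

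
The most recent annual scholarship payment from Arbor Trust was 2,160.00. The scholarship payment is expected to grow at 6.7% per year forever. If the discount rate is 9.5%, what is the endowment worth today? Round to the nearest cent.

82311.43

D₁ = D₀ × (1 + g) = 2,160.00 × 1.067 = 2,304.7200
Growing perpetuity: P = D₁ / (r − g) = 2,304.7200 / (0.095 − 0.067) = 82,311.43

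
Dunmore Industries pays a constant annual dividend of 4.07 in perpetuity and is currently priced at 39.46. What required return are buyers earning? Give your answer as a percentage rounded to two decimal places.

10.31%

P = C/r ⇒ r = C/P = 4.07/39.46 = 0.103142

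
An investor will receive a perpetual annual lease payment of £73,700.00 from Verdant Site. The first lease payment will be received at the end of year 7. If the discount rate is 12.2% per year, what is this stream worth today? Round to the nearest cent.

Value at end of year 6: C / r = £73,700.00 / 0.122 = £604,098.3607
Discount to today: PV = £604,098.3607 / (1 + 0.122)^6 = £604,098.3607 / 1.995065 = £302,796.27

£302796.27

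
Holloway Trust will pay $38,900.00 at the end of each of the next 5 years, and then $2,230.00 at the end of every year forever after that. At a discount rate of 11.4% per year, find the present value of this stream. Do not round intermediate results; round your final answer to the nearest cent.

PV of 5-year annuity: $38,900.00 × [1 − (1+0.114)^−5] / 0.114 = 142335.39198
Perpetuity value at year 5: $2,230.00 / 0.114 = 19561.40351
PV of perpetuity: 19561.40351 / (1+0.114)^5 = 11401.81677
Total PV = 142335.39198 + 11401.81677 = 153737.20875

$153737.21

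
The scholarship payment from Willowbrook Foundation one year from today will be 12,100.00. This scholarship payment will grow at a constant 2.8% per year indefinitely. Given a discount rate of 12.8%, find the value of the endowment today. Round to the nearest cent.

Growing perpetuity: P = D₁ / (r − g) = 12,100.0000 / (0.128 − 0.028) = 121,000.00

121000.00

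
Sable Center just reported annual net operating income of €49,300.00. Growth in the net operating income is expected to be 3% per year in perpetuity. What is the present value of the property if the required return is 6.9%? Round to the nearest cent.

D₁ = D₀ × (1 + g) = €49,300.00 × 1.03 = €50,779.0000
Growing perpetuity: P = D₁ / (r − g) = €50,779.0000 / (0.069 − 0.03) = €1,302,025.64

€1302025.64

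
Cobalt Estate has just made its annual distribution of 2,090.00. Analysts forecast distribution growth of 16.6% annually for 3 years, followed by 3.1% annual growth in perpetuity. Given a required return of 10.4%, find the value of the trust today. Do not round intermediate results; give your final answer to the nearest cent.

41776.25

D_1 = 2436.94000
D_2 = 2841.47204
D_3 = 3313.15640
Terminal value at year 3: TV = D_3×(1+g_2)/(r−g_2) = 3415.86425/0.073 = 46792.66092
P_0 = D_1/(1+r)^1 + D_2/(1+r)^2 + D_3/(1+r)^3 + TV/(1+r)^3
    = 2207.37319 + 2331.33799 + 2462.26458 + 34775.27094 = 41776.24669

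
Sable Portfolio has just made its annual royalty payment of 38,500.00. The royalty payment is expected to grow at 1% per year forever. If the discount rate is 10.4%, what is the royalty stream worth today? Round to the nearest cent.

D₁ = D₀ × (1 + g) = 38,500.00 × 1.01 = 38,885.0000
Growing perpetuity: P = D₁ / (r − g) = 38,885.0000 / (0.104 − 0.01) = 413,670.21

413670.21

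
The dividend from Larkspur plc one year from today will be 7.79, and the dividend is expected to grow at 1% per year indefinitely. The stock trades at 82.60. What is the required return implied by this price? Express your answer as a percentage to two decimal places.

10.43%

P = D₁/(r − g) ⇒ r = D₁/P + g = 7.7900/82.60 + 0.01 = 0.094310 + 0.01 = 0.104310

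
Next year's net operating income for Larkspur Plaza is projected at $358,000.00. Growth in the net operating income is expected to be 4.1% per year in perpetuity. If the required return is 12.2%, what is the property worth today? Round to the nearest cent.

Growing perpetuity: P = D₁ / (r − g) = $358,000.0000 / (0.122 − 0.041) = $4,419,753.09

$4419753.09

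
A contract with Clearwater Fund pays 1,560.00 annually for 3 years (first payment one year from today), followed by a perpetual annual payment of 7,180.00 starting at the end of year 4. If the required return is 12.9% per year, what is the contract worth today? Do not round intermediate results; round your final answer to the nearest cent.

PV of 3-year annuity: 1,560.00 × [1 − (1+0.129)^−3] / 0.129 = 3689.66145
Perpetuity value at year 3: 7,180.00 / 0.129 = 55658.91473
PV of perpetuity: 55658.91473 / (1+0.129)^3 = 38677.01137
Total PV = 3689.66145 + 38677.01137 = 42366.67283

42366.67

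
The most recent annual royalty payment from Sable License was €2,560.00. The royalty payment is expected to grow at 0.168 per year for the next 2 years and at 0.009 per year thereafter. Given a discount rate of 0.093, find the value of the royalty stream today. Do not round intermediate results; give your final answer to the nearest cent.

D_1 = 2990.08000
D_2 = 3492.41344
Terminal value at year 2: TV = D_2×(1+g_2)/(r−g_2) = 3523.84516/0.084 = 41950.53763
P_0 = D_1/(1+r)^1 + D_2/(1+r)^2 + TV/(1+r)^2
    = 2735.66331 + 2923.38037 + 35115.36663 = 40774.41032

€40774.41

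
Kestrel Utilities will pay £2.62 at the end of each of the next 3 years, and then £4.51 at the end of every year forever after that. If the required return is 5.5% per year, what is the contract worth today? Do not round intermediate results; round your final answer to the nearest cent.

£76.90

PV of 3-year annuity: £2.62 × [1 − (1+0.055)^−3] / 0.055 = 7.06859
Perpetuity value at year 3: £4.51 / 0.055 = 82.00000
PV of perpetuity: 82.00000 / (1+0.055)^3 = 69.83232
Total PV = 7.06859 + 69.83232 = 76.90091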